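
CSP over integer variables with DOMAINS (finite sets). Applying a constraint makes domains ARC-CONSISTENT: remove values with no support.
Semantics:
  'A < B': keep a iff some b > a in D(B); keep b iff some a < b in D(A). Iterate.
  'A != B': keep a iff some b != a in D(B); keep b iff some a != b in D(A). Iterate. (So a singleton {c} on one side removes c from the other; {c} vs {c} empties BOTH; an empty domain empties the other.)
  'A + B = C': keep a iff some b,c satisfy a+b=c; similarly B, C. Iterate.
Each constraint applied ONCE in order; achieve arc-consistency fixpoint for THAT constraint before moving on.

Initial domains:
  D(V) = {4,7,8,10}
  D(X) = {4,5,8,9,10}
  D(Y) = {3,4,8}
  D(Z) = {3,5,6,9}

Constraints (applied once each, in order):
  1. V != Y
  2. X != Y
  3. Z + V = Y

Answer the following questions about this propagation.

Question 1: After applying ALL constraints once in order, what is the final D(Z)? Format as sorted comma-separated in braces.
Answer: {}

Derivation:
Constraint 1 (V != Y) on D(V)={4,7,8,10} D(Y)={3,4,8}: no change
Constraint 2 (X != Y) on D(X)={4,5,8,9,10} D(Y)={3,4,8}: no change
Constraint 3 (Z + V = Y) on D(Z)={3,5,6,9} D(V)={4,7,8,10} D(Y)={3,4,8}: Z {3,5,6,9}->{}; V {4,7,8,10}->{}; Y {3,4,8}->{}
So after all 3 constraints: D(Z) = {}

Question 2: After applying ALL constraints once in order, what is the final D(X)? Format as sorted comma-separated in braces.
Constraint 1 (V != Y) on D(V)={4,7,8,10} D(Y)={3,4,8}: no change
Constraint 2 (X != Y) on D(X)={4,5,8,9,10} D(Y)={3,4,8}: no change
Constraint 3 (Z + V = Y) on D(Z)={3,5,6,9} D(V)={4,7,8,10} D(Y)={3,4,8}: Z {3,5,6,9}->{}; V {4,7,8,10}->{}; Y {3,4,8}->{}
So after all 3 constraints: D(X) = {4,5,8,9,10}

Answer: {4,5,8,9,10}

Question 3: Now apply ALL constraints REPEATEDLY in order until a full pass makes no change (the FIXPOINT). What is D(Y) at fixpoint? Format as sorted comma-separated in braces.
Answer: {}

Derivation:
pass 0 (initial): D(Y)={3,4,8}
pass 1: V {4,7,8,10}->{}; Y {3,4,8}->{}; Z {3,5,6,9}->{}
pass 2: X {4,5,8,9,10}->{}
pass 3: no change
Fixpoint after 3 passes: D(Y) = {}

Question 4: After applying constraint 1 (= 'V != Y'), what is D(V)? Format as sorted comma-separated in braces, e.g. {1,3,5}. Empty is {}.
Constraint 1 (V != Y) on D(V)={4,7,8,10} D(Y)={3,4,8}: no change
So after constraint 1: D(V) = {4,7,8,10}

Answer: {4,7,8,10}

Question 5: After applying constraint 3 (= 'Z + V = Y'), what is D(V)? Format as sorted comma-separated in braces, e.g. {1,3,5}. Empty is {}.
Constraint 1 (V != Y) on D(V)={4,7,8,10} D(Y)={3,4,8}: no change
Constraint 2 (X != Y) on D(X)={4,5,8,9,10} D(Y)={3,4,8}: no change
Constraint 3 (Z + V = Y) on D(Z)={3,5,6,9} D(V)={4,7,8,10} D(Y)={3,4,8}: Z {3,5,6,9}->{}; V {4,7,8,10}->{}; Y {3,4,8}->{}
So after constraint 3: D(V) = {}

Answer: {}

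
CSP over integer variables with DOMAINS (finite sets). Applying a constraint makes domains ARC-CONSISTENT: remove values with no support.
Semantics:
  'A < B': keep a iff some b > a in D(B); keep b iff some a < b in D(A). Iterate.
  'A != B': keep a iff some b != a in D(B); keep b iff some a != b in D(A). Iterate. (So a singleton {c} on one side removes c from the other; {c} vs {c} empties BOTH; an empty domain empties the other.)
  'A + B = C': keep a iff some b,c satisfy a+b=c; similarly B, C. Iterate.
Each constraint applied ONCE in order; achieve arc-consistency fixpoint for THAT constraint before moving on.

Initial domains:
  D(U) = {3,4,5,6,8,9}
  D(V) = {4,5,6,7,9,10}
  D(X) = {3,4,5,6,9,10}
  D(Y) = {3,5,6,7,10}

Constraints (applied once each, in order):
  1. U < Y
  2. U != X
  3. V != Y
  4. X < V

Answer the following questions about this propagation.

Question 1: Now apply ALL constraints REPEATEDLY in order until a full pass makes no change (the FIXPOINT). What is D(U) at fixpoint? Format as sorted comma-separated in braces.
pass 0 (initial): D(U)={3,4,5,6,8,9}
pass 1: X {3,4,5,6,9,10}->{3,4,5,6,9}; Y {3,5,6,7,10}->{5,6,7,10}
pass 2: no change
Fixpoint after 2 passes: D(U) = {3,4,5,6,8,9}

Answer: {3,4,5,6,8,9}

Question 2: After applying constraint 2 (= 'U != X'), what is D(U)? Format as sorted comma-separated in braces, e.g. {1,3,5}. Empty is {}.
Constraint 1 (U < Y) on D(U)={3,4,5,6,8,9} D(Y)={3,5,6,7,10}: Y {3,5,6,7,10}->{5,6,7,10}
Constraint 2 (U != X) on D(U)={3,4,5,6,8,9} D(X)={3,4,5,6,9,10}: no change
So after constraint 2: D(U) = {3,4,5,6,8,9}

Answer: {3,4,5,6,8,9}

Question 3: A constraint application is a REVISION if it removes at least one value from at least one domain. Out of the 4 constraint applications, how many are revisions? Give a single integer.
Answer: 2

Derivation:
Constraint 1 (U < Y) on D(U)={3,4,5,6,8,9} D(Y)={3,5,6,7,10}: Y {3,5,6,7,10}->{5,6,7,10} => REVISION
Constraint 2 (U != X) on D(U)={3,4,5,6,8,9} D(X)={3,4,5,6,9,10}: no change => not a revision
Constraint 3 (V != Y) on D(V)={4,5,6,7,9,10} D(Y)={5,6,7,10}: no change => not a revision
Constraint 4 (X < V) on D(X)={3,4,5,6,9,10} D(V)={4,5,6,7,9,10}: X {3,4,5,6,9,10}->{3,4,5,6,9} => REVISION
Total revisions = 2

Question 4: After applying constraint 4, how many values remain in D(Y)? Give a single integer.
Constraint 1 (U < Y) on D(U)={3,4,5,6,8,9} D(Y)={3,5,6,7,10}: Y {3,5,6,7,10}->{5,6,7,10}
Constraint 2 (U != X) on D(U)={3,4,5,6,8,9} D(X)={3,4,5,6,9,10}: no change
Constraint 3 (V != Y) on D(V)={4,5,6,7,9,10} D(Y)={5,6,7,10}: no change
Constraint 4 (X < V) on D(X)={3,4,5,6,9,10} D(V)={4,5,6,7,9,10}: X {3,4,5,6,9,10}->{3,4,5,6,9}
So after constraint 4: D(Y)={5,6,7,10}, size = 4

Answer: 4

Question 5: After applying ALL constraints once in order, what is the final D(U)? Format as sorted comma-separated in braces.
Answer: {3,4,5,6,8,9}

Derivation:
Constraint 1 (U < Y) on D(U)={3,4,5,6,8,9} D(Y)={3,5,6,7,10}: Y {3,5,6,7,10}->{5,6,7,10}
Constraint 2 (U != X) on D(U)={3,4,5,6,8,9} D(X)={3,4,5,6,9,10}: no change
Constraint 3 (V != Y) on D(V)={4,5,6,7,9,10} D(Y)={5,6,7,10}: no change
Constraint 4 (X < V) on D(X)={3,4,5,6,9,10} D(V)={4,5,6,7,9,10}: X {3,4,5,6,9,10}->{3,4,5,6,9}
So after all 4 constraints: D(U) = {3,4,5,6,8,9}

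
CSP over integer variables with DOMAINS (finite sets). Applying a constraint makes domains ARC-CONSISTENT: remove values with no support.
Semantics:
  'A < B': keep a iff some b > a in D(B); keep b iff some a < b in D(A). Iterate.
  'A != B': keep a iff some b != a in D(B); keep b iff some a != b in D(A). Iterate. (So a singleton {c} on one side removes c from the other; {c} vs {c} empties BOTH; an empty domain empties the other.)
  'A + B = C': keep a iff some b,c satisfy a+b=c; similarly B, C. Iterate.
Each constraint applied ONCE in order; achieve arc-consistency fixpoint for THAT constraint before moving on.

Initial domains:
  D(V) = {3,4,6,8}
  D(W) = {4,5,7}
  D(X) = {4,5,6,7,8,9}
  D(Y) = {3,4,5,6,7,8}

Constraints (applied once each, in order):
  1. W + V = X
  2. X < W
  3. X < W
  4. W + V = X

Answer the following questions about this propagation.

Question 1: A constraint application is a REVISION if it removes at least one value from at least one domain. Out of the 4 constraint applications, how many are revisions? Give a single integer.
Constraint 1 (W + V = X) on D(W)={4,5,7} D(V)={3,4,6,8} D(X)={4,5,6,7,8,9}: W {4,5,7}->{4,5}; V {3,4,6,8}->{3,4}; X {4,5,6,7,8,9}->{7,8,9} => REVISION
Constraint 2 (X < W) on D(X)={7,8,9} D(W)={4,5}: X {7,8,9}->{}; W {4,5}->{} => REVISION
Constraint 3 (X < W) on D(X)={} D(W)={}: no change => not a revision
Constraint 4 (W + V = X) on D(W)={} D(V)={3,4} D(X)={}: V {3,4}->{} => REVISION
Total revisions = 3

Answer: 3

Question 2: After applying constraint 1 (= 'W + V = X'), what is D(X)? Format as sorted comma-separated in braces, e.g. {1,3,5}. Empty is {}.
Answer: {7,8,9}

Derivation:
Constraint 1 (W + V = X) on D(W)={4,5,7} D(V)={3,4,6,8} D(X)={4,5,6,7,8,9}: W {4,5,7}->{4,5}; V {3,4,6,8}->{3,4}; X {4,5,6,7,8,9}->{7,8,9}
So after constraint 1: D(X) = {7,8,9}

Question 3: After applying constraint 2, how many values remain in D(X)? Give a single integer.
Answer: 0

Derivation:
Constraint 1 (W + V = X) on D(W)={4,5,7} D(V)={3,4,6,8} D(X)={4,5,6,7,8,9}: W {4,5,7}->{4,5}; V {3,4,6,8}->{3,4}; X {4,5,6,7,8,9}->{7,8,9}
Constraint 2 (X < W) on D(X)={7,8,9} D(W)={4,5}: X {7,8,9}->{}; W {4,5}->{}
So after constraint 2: D(X)={}, size = 0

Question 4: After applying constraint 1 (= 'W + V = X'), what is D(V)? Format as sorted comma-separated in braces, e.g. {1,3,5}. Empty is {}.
Answer: {3,4}

Derivation:
Constraint 1 (W + V = X) on D(W)={4,5,7} D(V)={3,4,6,8} D(X)={4,5,6,7,8,9}: W {4,5,7}->{4,5}; V {3,4,6,8}->{3,4}; X {4,5,6,7,8,9}->{7,8,9}
So after constraint 1: D(V) = {3,4}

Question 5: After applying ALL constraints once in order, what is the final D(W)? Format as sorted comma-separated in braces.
Constraint 1 (W + V = X) on D(W)={4,5,7} D(V)={3,4,6,8} D(X)={4,5,6,7,8,9}: W {4,5,7}->{4,5}; V {3,4,6,8}->{3,4}; X {4,5,6,7,8,9}->{7,8,9}
Constraint 2 (X < W) on D(X)={7,8,9} D(W)={4,5}: X {7,8,9}->{}; W {4,5}->{}
Constraint 3 (X < W) on D(X)={} D(W)={}: no change
Constraint 4 (W + V = X) on D(W)={} D(V)={3,4} D(X)={}: V {3,4}->{}
So after all 4 constraints: D(W) = {}

Answer: {}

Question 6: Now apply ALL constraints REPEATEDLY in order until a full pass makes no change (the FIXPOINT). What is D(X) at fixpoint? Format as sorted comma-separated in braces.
pass 0 (initial): D(X)={4,5,6,7,8,9}
pass 1: V {3,4,6,8}->{}; W {4,5,7}->{}; X {4,5,6,7,8,9}->{}
pass 2: no change
Fixpoint after 2 passes: D(X) = {}

Answer: {}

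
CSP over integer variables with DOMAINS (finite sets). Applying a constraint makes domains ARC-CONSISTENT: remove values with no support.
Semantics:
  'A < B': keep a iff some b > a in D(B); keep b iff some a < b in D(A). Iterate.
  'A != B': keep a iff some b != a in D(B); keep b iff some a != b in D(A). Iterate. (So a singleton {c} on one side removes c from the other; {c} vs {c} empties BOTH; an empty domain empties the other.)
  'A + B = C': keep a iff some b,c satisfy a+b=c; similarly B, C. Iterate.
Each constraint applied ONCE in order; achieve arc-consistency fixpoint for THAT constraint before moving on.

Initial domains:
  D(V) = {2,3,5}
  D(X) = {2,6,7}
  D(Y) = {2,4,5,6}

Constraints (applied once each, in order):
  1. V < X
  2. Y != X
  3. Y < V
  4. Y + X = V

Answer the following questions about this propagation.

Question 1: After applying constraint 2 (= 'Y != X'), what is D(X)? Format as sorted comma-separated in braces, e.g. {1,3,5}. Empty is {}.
Answer: {6,7}

Derivation:
Constraint 1 (V < X) on D(V)={2,3,5} D(X)={2,6,7}: X {2,6,7}->{6,7}
Constraint 2 (Y != X) on D(Y)={2,4,5,6} D(X)={6,7}: no change
So after constraint 2: D(X) = {6,7}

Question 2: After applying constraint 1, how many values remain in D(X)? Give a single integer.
Answer: 2

Derivation:
Constraint 1 (V < X) on D(V)={2,3,5} D(X)={2,6,7}: X {2,6,7}->{6,7}
So after constraint 1: D(X)={6,7}, size = 2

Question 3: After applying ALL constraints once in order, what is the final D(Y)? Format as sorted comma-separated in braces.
Answer: {}

Derivation:
Constraint 1 (V < X) on D(V)={2,3,5} D(X)={2,6,7}: X {2,6,7}->{6,7}
Constraint 2 (Y != X) on D(Y)={2,4,5,6} D(X)={6,7}: no change
Constraint 3 (Y < V) on D(Y)={2,4,5,6} D(V)={2,3,5}: Y {2,4,5,6}->{2,4}; V {2,3,5}->{3,5}
Constraint 4 (Y + X = V) on D(Y)={2,4} D(X)={6,7} D(V)={3,5}: Y {2,4}->{}; X {6,7}->{}; V {3,5}->{}
So after all 4 constraints: D(Y) = {}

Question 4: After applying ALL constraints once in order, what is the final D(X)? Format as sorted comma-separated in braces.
Constraint 1 (V < X) on D(V)={2,3,5} D(X)={2,6,7}: X {2,6,7}->{6,7}
Constraint 2 (Y != X) on D(Y)={2,4,5,6} D(X)={6,7}: no change
Constraint 3 (Y < V) on D(Y)={2,4,5,6} D(V)={2,3,5}: Y {2,4,5,6}->{2,4}; V {2,3,5}->{3,5}
Constraint 4 (Y + X = V) on D(Y)={2,4} D(X)={6,7} D(V)={3,5}: Y {2,4}->{}; X {6,7}->{}; V {3,5}->{}
So after all 4 constraints: D(X) = {}

Answer: {}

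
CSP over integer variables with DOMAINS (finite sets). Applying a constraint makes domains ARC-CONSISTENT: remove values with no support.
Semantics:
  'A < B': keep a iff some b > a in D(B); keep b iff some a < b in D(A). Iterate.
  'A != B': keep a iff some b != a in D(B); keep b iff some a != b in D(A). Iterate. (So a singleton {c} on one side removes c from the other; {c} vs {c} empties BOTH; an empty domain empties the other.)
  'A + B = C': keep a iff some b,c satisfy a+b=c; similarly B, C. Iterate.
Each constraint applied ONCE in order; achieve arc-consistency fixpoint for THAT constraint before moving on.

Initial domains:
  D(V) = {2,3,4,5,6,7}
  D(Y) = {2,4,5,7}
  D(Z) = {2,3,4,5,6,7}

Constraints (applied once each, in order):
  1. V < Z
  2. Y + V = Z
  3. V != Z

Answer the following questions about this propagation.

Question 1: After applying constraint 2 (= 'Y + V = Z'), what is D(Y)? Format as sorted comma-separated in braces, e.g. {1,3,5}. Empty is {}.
Answer: {2,4,5}

Derivation:
Constraint 1 (V < Z) on D(V)={2,3,4,5,6,7} D(Z)={2,3,4,5,6,7}: V {2,3,4,5,6,7}->{2,3,4,5,6}; Z {2,3,4,5,6,7}->{3,4,5,6,7}
Constraint 2 (Y + V = Z) on D(Y)={2,4,5,7} D(V)={2,3,4,5,6} D(Z)={3,4,5,6,7}: Y {2,4,5,7}->{2,4,5}; V {2,3,4,5,6}->{2,3,4,5}; Z {3,4,5,6,7}->{4,5,6,7}
So after constraint 2: D(Y) = {2,4,5}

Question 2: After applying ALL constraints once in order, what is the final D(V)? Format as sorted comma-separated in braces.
Answer: {2,3,4,5}

Derivation:
Constraint 1 (V < Z) on D(V)={2,3,4,5,6,7} D(Z)={2,3,4,5,6,7}: V {2,3,4,5,6,7}->{2,3,4,5,6}; Z {2,3,4,5,6,7}->{3,4,5,6,7}
Constraint 2 (Y + V = Z) on D(Y)={2,4,5,7} D(V)={2,3,4,5,6} D(Z)={3,4,5,6,7}: Y {2,4,5,7}->{2,4,5}; V {2,3,4,5,6}->{2,3,4,5}; Z {3,4,5,6,7}->{4,5,6,7}
Constraint 3 (V != Z) on D(V)={2,3,4,5} D(Z)={4,5,6,7}: no change
So after all 3 constraints: D(V) = {2,3,4,5}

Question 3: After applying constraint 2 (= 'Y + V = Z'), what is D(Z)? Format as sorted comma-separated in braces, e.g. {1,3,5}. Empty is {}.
Answer: {4,5,6,7}

Derivation:
Constraint 1 (V < Z) on D(V)={2,3,4,5,6,7} D(Z)={2,3,4,5,6,7}: V {2,3,4,5,6,7}->{2,3,4,5,6}; Z {2,3,4,5,6,7}->{3,4,5,6,7}
Constraint 2 (Y + V = Z) on D(Y)={2,4,5,7} D(V)={2,3,4,5,6} D(Z)={3,4,5,6,7}: Y {2,4,5,7}->{2,4,5}; V {2,3,4,5,6}->{2,3,4,5}; Z {3,4,5,6,7}->{4,5,6,7}
So after constraint 2: D(Z) = {4,5,6,7}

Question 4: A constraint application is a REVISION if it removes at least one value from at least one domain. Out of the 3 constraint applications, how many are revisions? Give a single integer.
Constraint 1 (V < Z) on D(V)={2,3,4,5,6,7} D(Z)={2,3,4,5,6,7}: V {2,3,4,5,6,7}->{2,3,4,5,6}; Z {2,3,4,5,6,7}->{3,4,5,6,7} => REVISION
Constraint 2 (Y + V = Z) on D(Y)={2,4,5,7} D(V)={2,3,4,5,6} D(Z)={3,4,5,6,7}: Y {2,4,5,7}->{2,4,5}; V {2,3,4,5,6}->{2,3,4,5}; Z {3,4,5,6,7}->{4,5,6,7} => REVISION
Constraint 3 (V != Z) on D(V)={2,3,4,5} D(Z)={4,5,6,7}: no change => not a revision
Total revisions = 2

Answer: 2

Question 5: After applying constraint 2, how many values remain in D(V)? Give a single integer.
Answer: 4

Derivation:
Constraint 1 (V < Z) on D(V)={2,3,4,5,6,7} D(Z)={2,3,4,5,6,7}: V {2,3,4,5,6,7}->{2,3,4,5,6}; Z {2,3,4,5,6,7}->{3,4,5,6,7}
Constraint 2 (Y + V = Z) on D(Y)={2,4,5,7} D(V)={2,3,4,5,6} D(Z)={3,4,5,6,7}: Y {2,4,5,7}->{2,4,5}; V {2,3,4,5,6}->{2,3,4,5}; Z {3,4,5,6,7}->{4,5,6,7}
So after constraint 2: D(V)={2,3,4,5}, size = 4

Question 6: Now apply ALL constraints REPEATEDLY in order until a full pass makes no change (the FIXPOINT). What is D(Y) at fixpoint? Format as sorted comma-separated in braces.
Answer: {2,4,5}

Derivation:
pass 0 (initial): D(Y)={2,4,5,7}
pass 1: V {2,3,4,5,6,7}->{2,3,4,5}; Y {2,4,5,7}->{2,4,5}; Z {2,3,4,5,6,7}->{4,5,6,7}
pass 2: no change
Fixpoint after 2 passes: D(Y) = {2,4,5}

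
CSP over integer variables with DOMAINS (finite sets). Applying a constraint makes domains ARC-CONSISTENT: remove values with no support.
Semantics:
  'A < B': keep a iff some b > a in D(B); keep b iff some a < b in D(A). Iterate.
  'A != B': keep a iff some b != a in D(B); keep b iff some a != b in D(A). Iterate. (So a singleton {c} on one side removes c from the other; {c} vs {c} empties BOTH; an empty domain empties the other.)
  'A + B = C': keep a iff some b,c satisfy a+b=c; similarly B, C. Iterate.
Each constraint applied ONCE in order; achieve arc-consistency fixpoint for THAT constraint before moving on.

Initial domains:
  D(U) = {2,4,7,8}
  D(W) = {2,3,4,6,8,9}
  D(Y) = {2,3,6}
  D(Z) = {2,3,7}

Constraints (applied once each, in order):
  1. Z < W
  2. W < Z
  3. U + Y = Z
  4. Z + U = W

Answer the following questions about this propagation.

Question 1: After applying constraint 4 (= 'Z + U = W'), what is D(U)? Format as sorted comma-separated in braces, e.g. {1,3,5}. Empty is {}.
Answer: {}

Derivation:
Constraint 1 (Z < W) on D(Z)={2,3,7} D(W)={2,3,4,6,8,9}: W {2,3,4,6,8,9}->{3,4,6,8,9}
Constraint 2 (W < Z) on D(W)={3,4,6,8,9} D(Z)={2,3,7}: W {3,4,6,8,9}->{3,4,6}; Z {2,3,7}->{7}
Constraint 3 (U + Y = Z) on D(U)={2,4,7,8} D(Y)={2,3,6} D(Z)={7}: U {2,4,7,8}->{4}; Y {2,3,6}->{3}
Constraint 4 (Z + U = W) on D(Z)={7} D(U)={4} D(W)={3,4,6}: Z {7}->{}; U {4}->{}; W {3,4,6}->{}
So after constraint 4: D(U) = {}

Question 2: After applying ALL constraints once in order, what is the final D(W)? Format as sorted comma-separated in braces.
Constraint 1 (Z < W) on D(Z)={2,3,7} D(W)={2,3,4,6,8,9}: W {2,3,4,6,8,9}->{3,4,6,8,9}
Constraint 2 (W < Z) on D(W)={3,4,6,8,9} D(Z)={2,3,7}: W {3,4,6,8,9}->{3,4,6}; Z {2,3,7}->{7}
Constraint 3 (U + Y = Z) on D(U)={2,4,7,8} D(Y)={2,3,6} D(Z)={7}: U {2,4,7,8}->{4}; Y {2,3,6}->{3}
Constraint 4 (Z + U = W) on D(Z)={7} D(U)={4} D(W)={3,4,6}: Z {7}->{}; U {4}->{}; W {3,4,6}->{}
So after all 4 constraints: D(W) = {}

Answer: {}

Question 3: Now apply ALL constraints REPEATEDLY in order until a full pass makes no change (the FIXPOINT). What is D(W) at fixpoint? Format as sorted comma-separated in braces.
Answer: {}

Derivation:
pass 0 (initial): D(W)={2,3,4,6,8,9}
pass 1: U {2,4,7,8}->{}; W {2,3,4,6,8,9}->{}; Y {2,3,6}->{3}; Z {2,3,7}->{}
pass 2: Y {3}->{}
pass 3: no change
Fixpoint after 3 passes: D(W) = {}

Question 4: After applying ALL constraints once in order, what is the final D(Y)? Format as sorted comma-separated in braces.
Constraint 1 (Z < W) on D(Z)={2,3,7} D(W)={2,3,4,6,8,9}: W {2,3,4,6,8,9}->{3,4,6,8,9}
Constraint 2 (W < Z) on D(W)={3,4,6,8,9} D(Z)={2,3,7}: W {3,4,6,8,9}->{3,4,6}; Z {2,3,7}->{7}
Constraint 3 (U + Y = Z) on D(U)={2,4,7,8} D(Y)={2,3,6} D(Z)={7}: U {2,4,7,8}->{4}; Y {2,3,6}->{3}
Constraint 4 (Z + U = W) on D(Z)={7} D(U)={4} D(W)={3,4,6}: Z {7}->{}; U {4}->{}; W {3,4,6}->{}
So after all 4 constraints: D(Y) = {3}

Answer: {3}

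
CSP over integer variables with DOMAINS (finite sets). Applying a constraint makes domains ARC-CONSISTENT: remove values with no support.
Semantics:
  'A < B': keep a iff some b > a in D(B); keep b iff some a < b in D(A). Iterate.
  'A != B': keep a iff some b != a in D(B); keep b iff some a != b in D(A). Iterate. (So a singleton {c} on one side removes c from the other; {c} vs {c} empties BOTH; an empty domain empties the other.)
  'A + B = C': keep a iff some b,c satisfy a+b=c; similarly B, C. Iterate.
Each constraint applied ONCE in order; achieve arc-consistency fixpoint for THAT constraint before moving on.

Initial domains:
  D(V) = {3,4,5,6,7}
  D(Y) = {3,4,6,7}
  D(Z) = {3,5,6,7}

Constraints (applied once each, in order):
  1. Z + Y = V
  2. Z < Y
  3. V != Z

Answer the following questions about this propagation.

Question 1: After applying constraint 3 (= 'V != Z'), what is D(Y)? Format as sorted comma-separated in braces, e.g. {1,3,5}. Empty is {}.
Answer: {4}

Derivation:
Constraint 1 (Z + Y = V) on D(Z)={3,5,6,7} D(Y)={3,4,6,7} D(V)={3,4,5,6,7}: Z {3,5,6,7}->{3}; Y {3,4,6,7}->{3,4}; V {3,4,5,6,7}->{6,7}
Constraint 2 (Z < Y) on D(Z)={3} D(Y)={3,4}: Y {3,4}->{4}
Constraint 3 (V != Z) on D(V)={6,7} D(Z)={3}: no change
So after constraint 3: D(Y) = {4}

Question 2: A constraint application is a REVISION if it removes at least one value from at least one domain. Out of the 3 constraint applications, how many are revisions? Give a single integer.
Constraint 1 (Z + Y = V) on D(Z)={3,5,6,7} D(Y)={3,4,6,7} D(V)={3,4,5,6,7}: Z {3,5,6,7}->{3}; Y {3,4,6,7}->{3,4}; V {3,4,5,6,7}->{6,7} => REVISION
Constraint 2 (Z < Y) on D(Z)={3} D(Y)={3,4}: Y {3,4}->{4} => REVISION
Constraint 3 (V != Z) on D(V)={6,7} D(Z)={3}: no change => not a revision
Total revisions = 2

Answer: 2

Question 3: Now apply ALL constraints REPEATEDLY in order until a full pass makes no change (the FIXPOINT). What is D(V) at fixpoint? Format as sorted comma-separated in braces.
pass 0 (initial): D(V)={3,4,5,6,7}
pass 1: V {3,4,5,6,7}->{6,7}; Y {3,4,6,7}->{4}; Z {3,5,6,7}->{3}
pass 2: V {6,7}->{7}
pass 3: no change
Fixpoint after 3 passes: D(V) = {7}

Answer: {7}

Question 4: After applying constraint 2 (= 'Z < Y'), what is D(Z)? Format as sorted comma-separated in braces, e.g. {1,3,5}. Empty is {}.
Answer: {3}

Derivation:
Constraint 1 (Z + Y = V) on D(Z)={3,5,6,7} D(Y)={3,4,6,7} D(V)={3,4,5,6,7}: Z {3,5,6,7}->{3}; Y {3,4,6,7}->{3,4}; V {3,4,5,6,7}->{6,7}
Constraint 2 (Z < Y) on D(Z)={3} D(Y)={3,4}: Y {3,4}->{4}
So after constraint 2: D(Z) = {3}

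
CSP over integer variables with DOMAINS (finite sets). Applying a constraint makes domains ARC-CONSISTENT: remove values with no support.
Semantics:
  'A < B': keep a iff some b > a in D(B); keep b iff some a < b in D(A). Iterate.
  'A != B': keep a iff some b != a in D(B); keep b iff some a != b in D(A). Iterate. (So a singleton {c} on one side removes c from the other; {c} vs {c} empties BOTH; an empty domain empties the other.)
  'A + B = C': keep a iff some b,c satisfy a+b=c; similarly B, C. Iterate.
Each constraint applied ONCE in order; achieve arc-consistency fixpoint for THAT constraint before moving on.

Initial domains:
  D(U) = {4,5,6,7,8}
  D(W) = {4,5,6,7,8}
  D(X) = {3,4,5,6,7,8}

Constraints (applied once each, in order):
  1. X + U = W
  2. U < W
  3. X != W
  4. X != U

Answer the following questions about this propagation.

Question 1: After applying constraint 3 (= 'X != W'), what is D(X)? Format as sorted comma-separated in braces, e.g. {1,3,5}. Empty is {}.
Answer: {3,4}

Derivation:
Constraint 1 (X + U = W) on D(X)={3,4,5,6,7,8} D(U)={4,5,6,7,8} D(W)={4,5,6,7,8}: X {3,4,5,6,7,8}->{3,4}; U {4,5,6,7,8}->{4,5}; W {4,5,6,7,8}->{7,8}
Constraint 2 (U < W) on D(U)={4,5} D(W)={7,8}: no change
Constraint 3 (X != W) on D(X)={3,4} D(W)={7,8}: no change
So after constraint 3: D(X) = {3,4}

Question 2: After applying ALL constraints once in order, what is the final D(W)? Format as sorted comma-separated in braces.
Constraint 1 (X + U = W) on D(X)={3,4,5,6,7,8} D(U)={4,5,6,7,8} D(W)={4,5,6,7,8}: X {3,4,5,6,7,8}->{3,4}; U {4,5,6,7,8}->{4,5}; W {4,5,6,7,8}->{7,8}
Constraint 2 (U < W) on D(U)={4,5} D(W)={7,8}: no change
Constraint 3 (X != W) on D(X)={3,4} D(W)={7,8}: no change
Constraint 4 (X != U) on D(X)={3,4} D(U)={4,5}: no change
So after all 4 constraints: D(W) = {7,8}

Answer: {7,8}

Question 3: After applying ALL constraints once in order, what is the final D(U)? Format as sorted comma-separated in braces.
Answer: {4,5}

Derivation:
Constraint 1 (X + U = W) on D(X)={3,4,5,6,7,8} D(U)={4,5,6,7,8} D(W)={4,5,6,7,8}: X {3,4,5,6,7,8}->{3,4}; U {4,5,6,7,8}->{4,5}; W {4,5,6,7,8}->{7,8}
Constraint 2 (U < W) on D(U)={4,5} D(W)={7,8}: no change
Constraint 3 (X != W) on D(X)={3,4} D(W)={7,8}: no change
Constraint 4 (X != U) on D(X)={3,4} D(U)={4,5}: no change
So after all 4 constraints: D(U) = {4,5}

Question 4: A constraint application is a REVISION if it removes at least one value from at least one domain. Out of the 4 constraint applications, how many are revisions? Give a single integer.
Constraint 1 (X + U = W) on D(X)={3,4,5,6,7,8} D(U)={4,5,6,7,8} D(W)={4,5,6,7,8}: X {3,4,5,6,7,8}->{3,4}; U {4,5,6,7,8}->{4,5}; W {4,5,6,7,8}->{7,8} => REVISION
Constraint 2 (U < W) on D(U)={4,5} D(W)={7,8}: no change => not a revision
Constraint 3 (X != W) on D(X)={3,4} D(W)={7,8}: no change => not a revision
Constraint 4 (X != U) on D(X)={3,4} D(U)={4,5}: no change => not a revision
Total revisions = 1

Answer: 1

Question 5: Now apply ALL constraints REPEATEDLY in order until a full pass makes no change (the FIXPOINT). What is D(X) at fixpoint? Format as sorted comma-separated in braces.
Answer: {3,4}

Derivation:
pass 0 (initial): D(X)={3,4,5,6,7,8}
pass 1: U {4,5,6,7,8}->{4,5}; W {4,5,6,7,8}->{7,8}; X {3,4,5,6,7,8}->{3,4}
pass 2: no change
Fixpoint after 2 passes: D(X) = {3,4}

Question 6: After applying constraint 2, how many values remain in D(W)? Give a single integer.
Answer: 2

Derivation:
Constraint 1 (X + U = W) on D(X)={3,4,5,6,7,8} D(U)={4,5,6,7,8} D(W)={4,5,6,7,8}: X {3,4,5,6,7,8}->{3,4}; U {4,5,6,7,8}->{4,5}; W {4,5,6,7,8}->{7,8}
Constraint 2 (U < W) on D(U)={4,5} D(W)={7,8}: no change
So after constraint 2: D(W)={7,8}, size = 2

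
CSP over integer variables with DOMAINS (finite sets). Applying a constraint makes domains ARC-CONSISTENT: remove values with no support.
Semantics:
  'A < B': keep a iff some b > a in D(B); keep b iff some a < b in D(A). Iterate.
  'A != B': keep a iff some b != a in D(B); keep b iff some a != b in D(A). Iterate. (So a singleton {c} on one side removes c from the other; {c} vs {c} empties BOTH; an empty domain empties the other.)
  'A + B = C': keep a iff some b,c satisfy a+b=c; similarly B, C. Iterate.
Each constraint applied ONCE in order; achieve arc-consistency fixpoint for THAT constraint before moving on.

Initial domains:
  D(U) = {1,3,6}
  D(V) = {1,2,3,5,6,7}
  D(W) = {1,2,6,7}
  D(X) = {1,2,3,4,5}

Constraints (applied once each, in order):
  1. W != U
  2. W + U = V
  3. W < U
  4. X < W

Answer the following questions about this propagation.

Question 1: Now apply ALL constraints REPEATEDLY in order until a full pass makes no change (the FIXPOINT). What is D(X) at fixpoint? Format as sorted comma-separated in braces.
pass 0 (initial): D(X)={1,2,3,4,5}
pass 1: U {1,3,6}->{3,6}; V {1,2,3,5,6,7}->{2,3,5,7}; W {1,2,6,7}->{2}; X {1,2,3,4,5}->{1}
pass 2: U {3,6}->{3}; V {2,3,5,7}->{5}
pass 3: no change
Fixpoint after 3 passes: D(X) = {1}

Answer: {1}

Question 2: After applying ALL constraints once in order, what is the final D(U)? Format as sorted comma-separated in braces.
Answer: {3,6}

Derivation:
Constraint 1 (W != U) on D(W)={1,2,6,7} D(U)={1,3,6}: no change
Constraint 2 (W + U = V) on D(W)={1,2,6,7} D(U)={1,3,6} D(V)={1,2,3,5,6,7}: W {1,2,6,7}->{1,2,6}; V {1,2,3,5,6,7}->{2,3,5,7}
Constraint 3 (W < U) on D(W)={1,2,6} D(U)={1,3,6}: W {1,2,6}->{1,2}; U {1,3,6}->{3,6}
Constraint 4 (X < W) on D(X)={1,2,3,4,5} D(W)={1,2}: X {1,2,3,4,5}->{1}; W {1,2}->{2}
So after all 4 constraints: D(U) = {3,6}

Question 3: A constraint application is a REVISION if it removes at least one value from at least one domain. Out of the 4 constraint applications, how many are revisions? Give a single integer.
Answer: 3

Derivation:
Constraint 1 (W != U) on D(W)={1,2,6,7} D(U)={1,3,6}: no change => not a revision
Constraint 2 (W + U = V) on D(W)={1,2,6,7} D(U)={1,3,6} D(V)={1,2,3,5,6,7}: W {1,2,6,7}->{1,2,6}; V {1,2,3,5,6,7}->{2,3,5,7} => REVISION
Constraint 3 (W < U) on D(W)={1,2,6} D(U)={1,3,6}: W {1,2,6}->{1,2}; U {1,3,6}->{3,6} => REVISION
Constraint 4 (X < W) on D(X)={1,2,3,4,5} D(W)={1,2}: X {1,2,3,4,5}->{1}; W {1,2}->{2} => REVISION
Total revisions = 3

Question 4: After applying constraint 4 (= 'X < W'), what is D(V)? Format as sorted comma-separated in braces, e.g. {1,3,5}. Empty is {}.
Constraint 1 (W != U) on D(W)={1,2,6,7} D(U)={1,3,6}: no change
Constraint 2 (W + U = V) on D(W)={1,2,6,7} D(U)={1,3,6} D(V)={1,2,3,5,6,7}: W {1,2,6,7}->{1,2,6}; V {1,2,3,5,6,7}->{2,3,5,7}
Constraint 3 (W < U) on D(W)={1,2,6} D(U)={1,3,6}: W {1,2,6}->{1,2}; U {1,3,6}->{3,6}
Constraint 4 (X < W) on D(X)={1,2,3,4,5} D(W)={1,2}: X {1,2,3,4,5}->{1}; W {1,2}->{2}
So after constraint 4: D(V) = {2,3,5,7}

Answer: {2,3,5,7}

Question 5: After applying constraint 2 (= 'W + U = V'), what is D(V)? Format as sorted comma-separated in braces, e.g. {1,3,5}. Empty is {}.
Answer: {2,3,5,7}

Derivation:
Constraint 1 (W != U) on D(W)={1,2,6,7} D(U)={1,3,6}: no change
Constraint 2 (W + U = V) on D(W)={1,2,6,7} D(U)={1,3,6} D(V)={1,2,3,5,6,7}: W {1,2,6,7}->{1,2,6}; V {1,2,3,5,6,7}->{2,3,5,7}
So after constraint 2: D(V) = {2,3,5,7}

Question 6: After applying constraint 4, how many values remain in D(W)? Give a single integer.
Constraint 1 (W != U) on D(W)={1,2,6,7} D(U)={1,3,6}: no change
Constraint 2 (W + U = V) on D(W)={1,2,6,7} D(U)={1,3,6} D(V)={1,2,3,5,6,7}: W {1,2,6,7}->{1,2,6}; V {1,2,3,5,6,7}->{2,3,5,7}
Constraint 3 (W < U) on D(W)={1,2,6} D(U)={1,3,6}: W {1,2,6}->{1,2}; U {1,3,6}->{3,6}
Constraint 4 (X < W) on D(X)={1,2,3,4,5} D(W)={1,2}: X {1,2,3,4,5}->{1}; W {1,2}->{2}
So after constraint 4: D(W)={2}, size = 1

Answer: 1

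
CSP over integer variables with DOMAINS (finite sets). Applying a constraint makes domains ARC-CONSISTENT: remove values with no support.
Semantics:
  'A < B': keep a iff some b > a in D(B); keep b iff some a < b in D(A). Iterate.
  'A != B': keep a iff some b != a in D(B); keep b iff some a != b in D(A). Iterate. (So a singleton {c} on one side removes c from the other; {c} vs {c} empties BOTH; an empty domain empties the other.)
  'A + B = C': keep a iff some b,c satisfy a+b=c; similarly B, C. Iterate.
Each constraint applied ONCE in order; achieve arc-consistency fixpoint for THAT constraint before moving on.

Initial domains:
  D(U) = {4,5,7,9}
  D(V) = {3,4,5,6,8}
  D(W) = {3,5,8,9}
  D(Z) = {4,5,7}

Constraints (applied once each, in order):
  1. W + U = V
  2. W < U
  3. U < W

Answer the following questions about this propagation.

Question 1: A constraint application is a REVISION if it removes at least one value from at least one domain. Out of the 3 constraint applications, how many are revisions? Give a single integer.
Constraint 1 (W + U = V) on D(W)={3,5,8,9} D(U)={4,5,7,9} D(V)={3,4,5,6,8}: W {3,5,8,9}->{3}; U {4,5,7,9}->{5}; V {3,4,5,6,8}->{8} => REVISION
Constraint 2 (W < U) on D(W)={3} D(U)={5}: no change => not a revision
Constraint 3 (U < W) on D(U)={5} D(W)={3}: U {5}->{}; W {3}->{} => REVISION
Total revisions = 2

Answer: 2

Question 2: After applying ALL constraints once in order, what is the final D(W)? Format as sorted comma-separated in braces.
Answer: {}

Derivation:
Constraint 1 (W + U = V) on D(W)={3,5,8,9} D(U)={4,5,7,9} D(V)={3,4,5,6,8}: W {3,5,8,9}->{3}; U {4,5,7,9}->{5}; V {3,4,5,6,8}->{8}
Constraint 2 (W < U) on D(W)={3} D(U)={5}: no change
Constraint 3 (U < W) on D(U)={5} D(W)={3}: U {5}->{}; W {3}->{}
So after all 3 constraints: D(W) = {}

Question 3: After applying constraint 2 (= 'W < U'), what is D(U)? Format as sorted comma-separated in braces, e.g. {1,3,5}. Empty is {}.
Answer: {5}

Derivation:
Constraint 1 (W + U = V) on D(W)={3,5,8,9} D(U)={4,5,7,9} D(V)={3,4,5,6,8}: W {3,5,8,9}->{3}; U {4,5,7,9}->{5}; V {3,4,5,6,8}->{8}
Constraint 2 (W < U) on D(W)={3} D(U)={5}: no change
So after constraint 2: D(U) = {5}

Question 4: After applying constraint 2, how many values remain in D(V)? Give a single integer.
Constraint 1 (W + U = V) on D(W)={3,5,8,9} D(U)={4,5,7,9} D(V)={3,4,5,6,8}: W {3,5,8,9}->{3}; U {4,5,7,9}->{5}; V {3,4,5,6,8}->{8}
Constraint 2 (W < U) on D(W)={3} D(U)={5}: no change
So after constraint 2: D(V)={8}, size = 1

Answer: 1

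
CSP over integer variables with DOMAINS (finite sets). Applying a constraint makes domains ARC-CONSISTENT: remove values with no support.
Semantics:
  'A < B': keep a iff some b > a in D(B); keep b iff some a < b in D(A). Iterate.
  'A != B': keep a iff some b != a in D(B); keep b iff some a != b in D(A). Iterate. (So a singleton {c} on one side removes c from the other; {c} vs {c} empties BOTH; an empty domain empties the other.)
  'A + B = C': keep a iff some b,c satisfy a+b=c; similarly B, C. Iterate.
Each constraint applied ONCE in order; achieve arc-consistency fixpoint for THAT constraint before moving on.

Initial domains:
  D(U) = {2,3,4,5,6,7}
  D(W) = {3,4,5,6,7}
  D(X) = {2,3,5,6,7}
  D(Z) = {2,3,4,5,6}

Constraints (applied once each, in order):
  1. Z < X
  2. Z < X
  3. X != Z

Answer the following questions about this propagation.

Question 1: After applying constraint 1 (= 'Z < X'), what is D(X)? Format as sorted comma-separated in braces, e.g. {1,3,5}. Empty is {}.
Answer: {3,5,6,7}

Derivation:
Constraint 1 (Z < X) on D(Z)={2,3,4,5,6} D(X)={2,3,5,6,7}: X {2,3,5,6,7}->{3,5,6,7}
So after constraint 1: D(X) = {3,5,6,7}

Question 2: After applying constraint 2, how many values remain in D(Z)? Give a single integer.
Constraint 1 (Z < X) on D(Z)={2,3,4,5,6} D(X)={2,3,5,6,7}: X {2,3,5,6,7}->{3,5,6,7}
Constraint 2 (Z < X) on D(Z)={2,3,4,5,6} D(X)={3,5,6,7}: no change
So after constraint 2: D(Z)={2,3,4,5,6}, size = 5

Answer: 5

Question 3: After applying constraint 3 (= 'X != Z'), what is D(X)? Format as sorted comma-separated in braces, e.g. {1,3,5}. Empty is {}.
Answer: {3,5,6,7}

Derivation:
Constraint 1 (Z < X) on D(Z)={2,3,4,5,6} D(X)={2,3,5,6,7}: X {2,3,5,6,7}->{3,5,6,7}
Constraint 2 (Z < X) on D(Z)={2,3,4,5,6} D(X)={3,5,6,7}: no change
Constraint 3 (X != Z) on D(X)={3,5,6,7} D(Z)={2,3,4,5,6}: no change
So after constraint 3: D(X) = {3,5,6,7}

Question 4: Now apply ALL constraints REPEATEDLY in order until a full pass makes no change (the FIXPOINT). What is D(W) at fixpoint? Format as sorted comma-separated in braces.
Answer: {3,4,5,6,7}

Derivation:
pass 0 (initial): D(W)={3,4,5,6,7}
pass 1: X {2,3,5,6,7}->{3,5,6,7}
pass 2: no change
Fixpoint after 2 passes: D(W) = {3,4,5,6,7}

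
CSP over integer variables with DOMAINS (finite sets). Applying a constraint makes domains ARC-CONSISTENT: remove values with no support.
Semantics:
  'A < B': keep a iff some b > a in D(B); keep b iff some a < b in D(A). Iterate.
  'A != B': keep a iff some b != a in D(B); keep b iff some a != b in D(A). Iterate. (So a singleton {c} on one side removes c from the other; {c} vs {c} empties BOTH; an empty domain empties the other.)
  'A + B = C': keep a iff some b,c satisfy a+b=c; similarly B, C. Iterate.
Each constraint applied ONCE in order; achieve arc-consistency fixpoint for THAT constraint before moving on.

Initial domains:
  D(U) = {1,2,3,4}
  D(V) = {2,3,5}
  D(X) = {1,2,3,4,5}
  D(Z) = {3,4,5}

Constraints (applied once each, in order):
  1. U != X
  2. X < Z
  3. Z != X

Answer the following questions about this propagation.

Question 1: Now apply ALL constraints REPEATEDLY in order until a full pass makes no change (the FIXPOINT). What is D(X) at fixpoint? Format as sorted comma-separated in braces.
Answer: {1,2,3,4}

Derivation:
pass 0 (initial): D(X)={1,2,3,4,5}
pass 1: X {1,2,3,4,5}->{1,2,3,4}
pass 2: no change
Fixpoint after 2 passes: D(X) = {1,2,3,4}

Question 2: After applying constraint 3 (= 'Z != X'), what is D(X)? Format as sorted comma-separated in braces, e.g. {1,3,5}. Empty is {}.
Constraint 1 (U != X) on D(U)={1,2,3,4} D(X)={1,2,3,4,5}: no change
Constraint 2 (X < Z) on D(X)={1,2,3,4,5} D(Z)={3,4,5}: X {1,2,3,4,5}->{1,2,3,4}
Constraint 3 (Z != X) on D(Z)={3,4,5} D(X)={1,2,3,4}: no change
So after constraint 3: D(X) = {1,2,3,4}

Answer: {1,2,3,4}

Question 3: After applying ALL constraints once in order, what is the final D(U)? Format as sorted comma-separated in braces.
Answer: {1,2,3,4}

Derivation:
Constraint 1 (U != X) on D(U)={1,2,3,4} D(X)={1,2,3,4,5}: no change
Constraint 2 (X < Z) on D(X)={1,2,3,4,5} D(Z)={3,4,5}: X {1,2,3,4,5}->{1,2,3,4}
Constraint 3 (Z != X) on D(Z)={3,4,5} D(X)={1,2,3,4}: no change
So after all 3 constraints: D(U) = {1,2,3,4}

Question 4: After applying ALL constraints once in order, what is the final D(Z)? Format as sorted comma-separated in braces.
Answer: {3,4,5}

Derivation:
Constraint 1 (U != X) on D(U)={1,2,3,4} D(X)={1,2,3,4,5}: no change
Constraint 2 (X < Z) on D(X)={1,2,3,4,5} D(Z)={3,4,5}: X {1,2,3,4,5}->{1,2,3,4}
Constraint 3 (Z != X) on D(Z)={3,4,5} D(X)={1,2,3,4}: no change
So after all 3 constraints: D(Z) = {3,4,5}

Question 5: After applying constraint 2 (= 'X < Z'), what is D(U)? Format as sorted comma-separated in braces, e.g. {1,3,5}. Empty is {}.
Answer: {1,2,3,4}

Derivation:
Constraint 1 (U != X) on D(U)={1,2,3,4} D(X)={1,2,3,4,5}: no change
Constraint 2 (X < Z) on D(X)={1,2,3,4,5} D(Z)={3,4,5}: X {1,2,3,4,5}->{1,2,3,4}
So after constraint 2: D(U) = {1,2,3,4}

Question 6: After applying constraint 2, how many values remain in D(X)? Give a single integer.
Constraint 1 (U != X) on D(U)={1,2,3,4} D(X)={1,2,3,4,5}: no change
Constraint 2 (X < Z) on D(X)={1,2,3,4,5} D(Z)={3,4,5}: X {1,2,3,4,5}->{1,2,3,4}
So after constraint 2: D(X)={1,2,3,4}, size = 4

Answer: 4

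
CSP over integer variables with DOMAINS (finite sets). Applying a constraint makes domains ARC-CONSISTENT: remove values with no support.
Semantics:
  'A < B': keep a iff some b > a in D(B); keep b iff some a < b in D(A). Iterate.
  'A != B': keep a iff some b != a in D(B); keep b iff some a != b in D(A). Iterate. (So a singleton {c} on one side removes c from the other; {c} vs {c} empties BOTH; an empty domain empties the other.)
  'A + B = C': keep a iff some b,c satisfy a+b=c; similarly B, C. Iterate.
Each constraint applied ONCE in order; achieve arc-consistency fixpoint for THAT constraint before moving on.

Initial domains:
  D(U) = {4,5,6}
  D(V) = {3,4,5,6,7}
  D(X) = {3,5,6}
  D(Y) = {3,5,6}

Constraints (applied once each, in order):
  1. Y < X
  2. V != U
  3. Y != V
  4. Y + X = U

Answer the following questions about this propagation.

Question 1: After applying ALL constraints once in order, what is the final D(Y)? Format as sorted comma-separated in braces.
Constraint 1 (Y < X) on D(Y)={3,5,6} D(X)={3,5,6}: Y {3,5,6}->{3,5}; X {3,5,6}->{5,6}
Constraint 2 (V != U) on D(V)={3,4,5,6,7} D(U)={4,5,6}: no change
Constraint 3 (Y != V) on D(Y)={3,5} D(V)={3,4,5,6,7}: no change
Constraint 4 (Y + X = U) on D(Y)={3,5} D(X)={5,6} D(U)={4,5,6}: Y {3,5}->{}; X {5,6}->{}; U {4,5,6}->{}
So after all 4 constraints: D(Y) = {}

Answer: {}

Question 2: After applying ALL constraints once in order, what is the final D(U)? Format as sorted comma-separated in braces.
Constraint 1 (Y < X) on D(Y)={3,5,6} D(X)={3,5,6}: Y {3,5,6}->{3,5}; X {3,5,6}->{5,6}
Constraint 2 (V != U) on D(V)={3,4,5,6,7} D(U)={4,5,6}: no change
Constraint 3 (Y != V) on D(Y)={3,5} D(V)={3,4,5,6,7}: no change
Constraint 4 (Y + X = U) on D(Y)={3,5} D(X)={5,6} D(U)={4,5,6}: Y {3,5}->{}; X {5,6}->{}; U {4,5,6}->{}
So after all 4 constraints: D(U) = {}

Answer: {}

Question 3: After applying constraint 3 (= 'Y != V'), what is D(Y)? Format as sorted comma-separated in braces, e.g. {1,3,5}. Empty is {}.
Answer: {3,5}

Derivation:
Constraint 1 (Y < X) on D(Y)={3,5,6} D(X)={3,5,6}: Y {3,5,6}->{3,5}; X {3,5,6}->{5,6}
Constraint 2 (V != U) on D(V)={3,4,5,6,7} D(U)={4,5,6}: no change
Constraint 3 (Y != V) on D(Y)={3,5} D(V)={3,4,5,6,7}: no change
So after constraint 3: D(Y) = {3,5}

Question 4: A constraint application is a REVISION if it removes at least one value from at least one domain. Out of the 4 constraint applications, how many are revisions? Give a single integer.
Constraint 1 (Y < X) on D(Y)={3,5,6} D(X)={3,5,6}: Y {3,5,6}->{3,5}; X {3,5,6}->{5,6} => REVISION
Constraint 2 (V != U) on D(V)={3,4,5,6,7} D(U)={4,5,6}: no change => not a revision
Constraint 3 (Y != V) on D(Y)={3,5} D(V)={3,4,5,6,7}: no change => not a revision
Constraint 4 (Y + X = U) on D(Y)={3,5} D(X)={5,6} D(U)={4,5,6}: Y {3,5}->{}; X {5,6}->{}; U {4,5,6}->{} => REVISION
Total revisions = 2

Answer: 2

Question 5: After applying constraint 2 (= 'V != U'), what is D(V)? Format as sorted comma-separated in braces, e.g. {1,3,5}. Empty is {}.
Answer: {3,4,5,6,7}

Derivation:
Constraint 1 (Y < X) on D(Y)={3,5,6} D(X)={3,5,6}: Y {3,5,6}->{3,5}; X {3,5,6}->{5,6}
Constraint 2 (V != U) on D(V)={3,4,5,6,7} D(U)={4,5,6}: no change
So after constraint 2: D(V) = {3,4,5,6,7}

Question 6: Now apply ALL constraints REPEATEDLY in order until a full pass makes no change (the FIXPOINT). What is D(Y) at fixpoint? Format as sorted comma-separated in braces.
Answer: {}

Derivation:
pass 0 (initial): D(Y)={3,5,6}
pass 1: U {4,5,6}->{}; X {3,5,6}->{}; Y {3,5,6}->{}
pass 2: V {3,4,5,6,7}->{}
pass 3: no change
Fixpoint after 3 passes: D(Y) = {}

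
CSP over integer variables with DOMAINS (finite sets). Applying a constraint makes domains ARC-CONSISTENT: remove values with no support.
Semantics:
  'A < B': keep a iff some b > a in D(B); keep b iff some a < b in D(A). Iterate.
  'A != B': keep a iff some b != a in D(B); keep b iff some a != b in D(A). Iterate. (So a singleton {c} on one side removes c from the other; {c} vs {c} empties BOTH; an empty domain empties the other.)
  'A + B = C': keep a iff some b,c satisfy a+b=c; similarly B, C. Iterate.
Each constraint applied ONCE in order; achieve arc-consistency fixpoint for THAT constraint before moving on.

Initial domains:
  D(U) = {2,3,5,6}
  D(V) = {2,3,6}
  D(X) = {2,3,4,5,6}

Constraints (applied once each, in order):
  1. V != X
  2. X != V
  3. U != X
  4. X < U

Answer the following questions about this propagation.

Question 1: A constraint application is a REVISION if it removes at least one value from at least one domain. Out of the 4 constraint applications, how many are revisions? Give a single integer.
Constraint 1 (V != X) on D(V)={2,3,6} D(X)={2,3,4,5,6}: no change => not a revision
Constraint 2 (X != V) on D(X)={2,3,4,5,6} D(V)={2,3,6}: no change => not a revision
Constraint 3 (U != X) on D(U)={2,3,5,6} D(X)={2,3,4,5,6}: no change => not a revision
Constraint 4 (X < U) on D(X)={2,3,4,5,6} D(U)={2,3,5,6}: X {2,3,4,5,6}->{2,3,4,5}; U {2,3,5,6}->{3,5,6} => REVISION
Total revisions = 1

Answer: 1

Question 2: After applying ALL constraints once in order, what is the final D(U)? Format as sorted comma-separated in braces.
Answer: {3,5,6}

Derivation:
Constraint 1 (V != X) on D(V)={2,3,6} D(X)={2,3,4,5,6}: no change
Constraint 2 (X != V) on D(X)={2,3,4,5,6} D(V)={2,3,6}: no change
Constraint 3 (U != X) on D(U)={2,3,5,6} D(X)={2,3,4,5,6}: no change
Constraint 4 (X < U) on D(X)={2,3,4,5,6} D(U)={2,3,5,6}: X {2,3,4,5,6}->{2,3,4,5}; U {2,3,5,6}->{3,5,6}
So after all 4 constraints: D(U) = {3,5,6}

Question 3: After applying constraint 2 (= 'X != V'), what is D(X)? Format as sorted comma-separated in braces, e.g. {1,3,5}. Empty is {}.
Constraint 1 (V != X) on D(V)={2,3,6} D(X)={2,3,4,5,6}: no change
Constraint 2 (X != V) on D(X)={2,3,4,5,6} D(V)={2,3,6}: no change
So after constraint 2: D(X) = {2,3,4,5,6}

Answer: {2,3,4,5,6}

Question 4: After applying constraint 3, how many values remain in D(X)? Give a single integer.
Constraint 1 (V != X) on D(V)={2,3,6} D(X)={2,3,4,5,6}: no change
Constraint 2 (X != V) on D(X)={2,3,4,5,6} D(V)={2,3,6}: no change
Constraint 3 (U != X) on D(U)={2,3,5,6} D(X)={2,3,4,5,6}: no change
So after constraint 3: D(X)={2,3,4,5,6}, size = 5

Answer: 5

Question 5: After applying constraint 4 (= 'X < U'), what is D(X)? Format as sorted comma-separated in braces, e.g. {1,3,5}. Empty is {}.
Answer: {2,3,4,5}

Derivation:
Constraint 1 (V != X) on D(V)={2,3,6} D(X)={2,3,4,5,6}: no change
Constraint 2 (X != V) on D(X)={2,3,4,5,6} D(V)={2,3,6}: no change
Constraint 3 (U != X) on D(U)={2,3,5,6} D(X)={2,3,4,5,6}: no change
Constraint 4 (X < U) on D(X)={2,3,4,5,6} D(U)={2,3,5,6}: X {2,3,4,5,6}->{2,3,4,5}; U {2,3,5,6}->{3,5,6}
So after constraint 4: D(X) = {2,3,4,5}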